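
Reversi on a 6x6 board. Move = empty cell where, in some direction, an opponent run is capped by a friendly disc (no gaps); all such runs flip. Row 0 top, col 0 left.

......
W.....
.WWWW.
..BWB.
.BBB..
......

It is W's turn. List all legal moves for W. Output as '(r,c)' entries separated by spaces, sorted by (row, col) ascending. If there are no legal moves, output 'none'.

(2,5): no bracket -> illegal
(3,0): no bracket -> illegal
(3,1): flips 1 -> legal
(3,5): flips 1 -> legal
(4,0): no bracket -> illegal
(4,4): flips 1 -> legal
(4,5): flips 1 -> legal
(5,0): flips 2 -> legal
(5,1): flips 1 -> legal
(5,2): flips 2 -> legal
(5,3): flips 1 -> legal
(5,4): flips 2 -> legal

Answer: (3,1) (3,5) (4,4) (4,5) (5,0) (5,1) (5,2) (5,3) (5,4)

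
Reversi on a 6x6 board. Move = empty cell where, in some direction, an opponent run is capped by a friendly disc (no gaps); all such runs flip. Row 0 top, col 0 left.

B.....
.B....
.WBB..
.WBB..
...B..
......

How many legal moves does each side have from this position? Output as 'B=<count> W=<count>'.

-- B to move --
(1,0): flips 1 -> legal
(1,2): no bracket -> illegal
(2,0): flips 1 -> legal
(3,0): flips 1 -> legal
(4,0): flips 1 -> legal
(4,1): flips 2 -> legal
(4,2): no bracket -> illegal
B mobility = 5
-- W to move --
(0,1): flips 1 -> legal
(0,2): no bracket -> illegal
(1,0): no bracket -> illegal
(1,2): no bracket -> illegal
(1,3): flips 1 -> legal
(1,4): no bracket -> illegal
(2,0): no bracket -> illegal
(2,4): flips 2 -> legal
(3,4): flips 2 -> legal
(4,1): no bracket -> illegal
(4,2): no bracket -> illegal
(4,4): no bracket -> illegal
(5,2): no bracket -> illegal
(5,3): no bracket -> illegal
(5,4): flips 2 -> legal
W mobility = 5

Answer: B=5 W=5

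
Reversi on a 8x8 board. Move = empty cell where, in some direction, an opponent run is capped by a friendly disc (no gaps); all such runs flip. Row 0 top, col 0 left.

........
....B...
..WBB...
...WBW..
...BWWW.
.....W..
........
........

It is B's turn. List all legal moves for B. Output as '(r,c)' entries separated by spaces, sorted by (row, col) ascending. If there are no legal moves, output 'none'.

Answer: (2,1) (3,2) (3,6) (4,2) (4,7) (5,4) (5,6) (5,7)

Derivation:
(1,1): no bracket -> illegal
(1,2): no bracket -> illegal
(1,3): no bracket -> illegal
(2,1): flips 1 -> legal
(2,5): no bracket -> illegal
(2,6): no bracket -> illegal
(3,1): no bracket -> illegal
(3,2): flips 1 -> legal
(3,6): flips 1 -> legal
(3,7): no bracket -> illegal
(4,2): flips 1 -> legal
(4,7): flips 3 -> legal
(5,3): no bracket -> illegal
(5,4): flips 1 -> legal
(5,6): flips 1 -> legal
(5,7): flips 2 -> legal
(6,4): no bracket -> illegal
(6,5): no bracket -> illegal
(6,6): no bracket -> illegal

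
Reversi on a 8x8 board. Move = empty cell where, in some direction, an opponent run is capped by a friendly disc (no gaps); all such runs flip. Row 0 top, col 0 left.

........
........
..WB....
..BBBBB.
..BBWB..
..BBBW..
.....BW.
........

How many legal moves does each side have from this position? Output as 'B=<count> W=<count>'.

Answer: B=6 W=9

Derivation:
-- B to move --
(1,1): flips 1 -> legal
(1,2): flips 1 -> legal
(1,3): no bracket -> illegal
(2,1): flips 1 -> legal
(3,1): no bracket -> illegal
(4,6): no bracket -> illegal
(5,6): flips 1 -> legal
(5,7): no bracket -> illegal
(6,4): no bracket -> illegal
(6,7): flips 1 -> legal
(7,5): no bracket -> illegal
(7,6): no bracket -> illegal
(7,7): flips 3 -> legal
B mobility = 6
-- W to move --
(1,2): no bracket -> illegal
(1,3): no bracket -> illegal
(1,4): no bracket -> illegal
(2,1): no bracket -> illegal
(2,4): flips 2 -> legal
(2,5): flips 2 -> legal
(2,6): flips 1 -> legal
(2,7): no bracket -> illegal
(3,1): no bracket -> illegal
(3,7): no bracket -> illegal
(4,1): flips 2 -> legal
(4,6): flips 1 -> legal
(4,7): no bracket -> illegal
(5,1): flips 3 -> legal
(5,6): no bracket -> illegal
(6,1): no bracket -> illegal
(6,2): flips 4 -> legal
(6,3): no bracket -> illegal
(6,4): flips 2 -> legal
(7,4): no bracket -> illegal
(7,5): flips 1 -> legal
(7,6): no bracket -> illegal
W mobility = 9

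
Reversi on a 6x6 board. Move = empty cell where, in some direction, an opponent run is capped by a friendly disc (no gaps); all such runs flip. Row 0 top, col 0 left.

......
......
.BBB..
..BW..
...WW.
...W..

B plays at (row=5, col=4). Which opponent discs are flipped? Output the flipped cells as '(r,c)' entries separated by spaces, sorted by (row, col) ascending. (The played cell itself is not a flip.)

Dir NW: opp run (4,3) capped by B -> flip
Dir N: opp run (4,4), next='.' -> no flip
Dir NE: first cell '.' (not opp) -> no flip
Dir W: opp run (5,3), next='.' -> no flip
Dir E: first cell '.' (not opp) -> no flip
Dir SW: edge -> no flip
Dir S: edge -> no flip
Dir SE: edge -> no flip

Answer: (4,3)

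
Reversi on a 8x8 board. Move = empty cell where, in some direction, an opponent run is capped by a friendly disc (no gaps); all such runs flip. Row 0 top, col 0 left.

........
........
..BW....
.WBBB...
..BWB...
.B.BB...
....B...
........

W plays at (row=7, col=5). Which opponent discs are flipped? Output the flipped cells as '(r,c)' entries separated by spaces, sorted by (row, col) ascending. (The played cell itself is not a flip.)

Dir NW: opp run (6,4) (5,3) (4,2) capped by W -> flip
Dir N: first cell '.' (not opp) -> no flip
Dir NE: first cell '.' (not opp) -> no flip
Dir W: first cell '.' (not opp) -> no flip
Dir E: first cell '.' (not opp) -> no flip
Dir SW: edge -> no flip
Dir S: edge -> no flip
Dir SE: edge -> no flip

Answer: (4,2) (5,3) (6,4)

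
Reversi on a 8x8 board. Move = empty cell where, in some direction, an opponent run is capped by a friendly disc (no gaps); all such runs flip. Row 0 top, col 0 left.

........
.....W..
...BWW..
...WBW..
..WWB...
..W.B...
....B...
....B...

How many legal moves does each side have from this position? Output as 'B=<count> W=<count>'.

Answer: B=9 W=6

Derivation:
-- B to move --
(0,4): no bracket -> illegal
(0,5): no bracket -> illegal
(0,6): no bracket -> illegal
(1,3): no bracket -> illegal
(1,4): flips 1 -> legal
(1,6): flips 1 -> legal
(2,2): flips 1 -> legal
(2,6): flips 3 -> legal
(3,1): no bracket -> illegal
(3,2): flips 2 -> legal
(3,6): flips 1 -> legal
(4,1): flips 2 -> legal
(4,5): no bracket -> illegal
(4,6): no bracket -> illegal
(5,1): no bracket -> illegal
(5,3): flips 2 -> legal
(6,1): flips 2 -> legal
(6,2): no bracket -> illegal
(6,3): no bracket -> illegal
B mobility = 9
-- W to move --
(1,2): no bracket -> illegal
(1,3): flips 1 -> legal
(1,4): no bracket -> illegal
(2,2): flips 1 -> legal
(3,2): no bracket -> illegal
(4,5): flips 1 -> legal
(5,3): flips 1 -> legal
(5,5): flips 1 -> legal
(6,3): no bracket -> illegal
(6,5): flips 1 -> legal
(7,3): no bracket -> illegal
(7,5): no bracket -> illegal
W mobility = 6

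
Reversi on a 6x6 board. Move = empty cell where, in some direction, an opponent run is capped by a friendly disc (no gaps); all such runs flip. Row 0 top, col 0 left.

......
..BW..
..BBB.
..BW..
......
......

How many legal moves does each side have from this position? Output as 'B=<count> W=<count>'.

Answer: B=8 W=4

Derivation:
-- B to move --
(0,2): flips 1 -> legal
(0,3): flips 1 -> legal
(0,4): flips 1 -> legal
(1,4): flips 1 -> legal
(3,4): flips 1 -> legal
(4,2): flips 1 -> legal
(4,3): flips 1 -> legal
(4,4): flips 1 -> legal
B mobility = 8
-- W to move --
(0,1): no bracket -> illegal
(0,2): no bracket -> illegal
(0,3): no bracket -> illegal
(1,1): flips 2 -> legal
(1,4): no bracket -> illegal
(1,5): flips 1 -> legal
(2,1): no bracket -> illegal
(2,5): no bracket -> illegal
(3,1): flips 2 -> legal
(3,4): no bracket -> illegal
(3,5): flips 1 -> legal
(4,1): no bracket -> illegal
(4,2): no bracket -> illegal
(4,3): no bracket -> illegal
W mobility = 4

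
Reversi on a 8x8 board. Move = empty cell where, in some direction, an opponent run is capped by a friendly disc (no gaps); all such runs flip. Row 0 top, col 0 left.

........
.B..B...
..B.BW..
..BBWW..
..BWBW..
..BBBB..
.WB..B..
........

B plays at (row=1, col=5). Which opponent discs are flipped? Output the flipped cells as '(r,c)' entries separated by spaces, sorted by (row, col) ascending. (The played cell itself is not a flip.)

Dir NW: first cell '.' (not opp) -> no flip
Dir N: first cell '.' (not opp) -> no flip
Dir NE: first cell '.' (not opp) -> no flip
Dir W: first cell 'B' (not opp) -> no flip
Dir E: first cell '.' (not opp) -> no flip
Dir SW: first cell 'B' (not opp) -> no flip
Dir S: opp run (2,5) (3,5) (4,5) capped by B -> flip
Dir SE: first cell '.' (not opp) -> no flip

Answer: (2,5) (3,5) (4,5)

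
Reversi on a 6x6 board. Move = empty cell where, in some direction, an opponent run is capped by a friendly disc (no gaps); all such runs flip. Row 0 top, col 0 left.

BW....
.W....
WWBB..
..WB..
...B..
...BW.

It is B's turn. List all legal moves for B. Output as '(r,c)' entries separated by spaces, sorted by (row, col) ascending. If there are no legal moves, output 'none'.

Answer: (0,2) (1,0) (3,1) (4,1) (4,2) (5,5)

Derivation:
(0,2): flips 1 -> legal
(1,0): flips 2 -> legal
(1,2): no bracket -> illegal
(3,0): no bracket -> illegal
(3,1): flips 1 -> legal
(4,1): flips 1 -> legal
(4,2): flips 1 -> legal
(4,4): no bracket -> illegal
(4,5): no bracket -> illegal
(5,5): flips 1 -> legal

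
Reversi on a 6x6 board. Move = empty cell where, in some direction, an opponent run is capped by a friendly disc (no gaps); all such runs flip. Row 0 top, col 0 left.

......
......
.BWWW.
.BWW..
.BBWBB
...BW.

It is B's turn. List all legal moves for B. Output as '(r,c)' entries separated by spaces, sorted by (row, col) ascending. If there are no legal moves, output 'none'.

Answer: (1,1) (1,2) (1,3) (1,4) (1,5) (2,5) (3,4) (5,5)

Derivation:
(1,1): flips 2 -> legal
(1,2): flips 2 -> legal
(1,3): flips 4 -> legal
(1,4): flips 2 -> legal
(1,5): flips 2 -> legal
(2,5): flips 3 -> legal
(3,4): flips 2 -> legal
(3,5): no bracket -> illegal
(5,2): no bracket -> illegal
(5,5): flips 1 -> legal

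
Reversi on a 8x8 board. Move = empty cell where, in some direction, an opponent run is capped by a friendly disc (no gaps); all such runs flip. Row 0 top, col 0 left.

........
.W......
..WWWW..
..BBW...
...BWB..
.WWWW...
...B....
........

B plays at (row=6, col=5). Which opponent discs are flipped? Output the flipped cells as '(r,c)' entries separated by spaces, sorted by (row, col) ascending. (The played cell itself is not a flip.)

Dir NW: opp run (5,4) capped by B -> flip
Dir N: first cell '.' (not opp) -> no flip
Dir NE: first cell '.' (not opp) -> no flip
Dir W: first cell '.' (not opp) -> no flip
Dir E: first cell '.' (not opp) -> no flip
Dir SW: first cell '.' (not opp) -> no flip
Dir S: first cell '.' (not opp) -> no flip
Dir SE: first cell '.' (not opp) -> no flip

Answer: (5,4)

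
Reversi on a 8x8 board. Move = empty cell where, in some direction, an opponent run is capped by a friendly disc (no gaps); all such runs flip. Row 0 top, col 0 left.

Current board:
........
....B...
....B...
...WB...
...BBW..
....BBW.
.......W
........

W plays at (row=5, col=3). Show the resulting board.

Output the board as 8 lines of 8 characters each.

Answer: ........
....B...
....B...
...WB...
...WBW..
...WWWW.
.......W
........

Derivation:
Place W at (5,3); scan 8 dirs for brackets.
Dir NW: first cell '.' (not opp) -> no flip
Dir N: opp run (4,3) capped by W -> flip
Dir NE: opp run (4,4), next='.' -> no flip
Dir W: first cell '.' (not opp) -> no flip
Dir E: opp run (5,4) (5,5) capped by W -> flip
Dir SW: first cell '.' (not opp) -> no flip
Dir S: first cell '.' (not opp) -> no flip
Dir SE: first cell '.' (not opp) -> no flip
All flips: (4,3) (5,4) (5,5)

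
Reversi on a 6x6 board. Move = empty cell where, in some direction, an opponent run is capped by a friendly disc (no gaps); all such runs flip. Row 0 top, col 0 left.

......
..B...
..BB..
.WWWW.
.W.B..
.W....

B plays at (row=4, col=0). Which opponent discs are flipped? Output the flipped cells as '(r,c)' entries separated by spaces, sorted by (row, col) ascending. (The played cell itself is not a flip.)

Answer: (3,1)

Derivation:
Dir NW: edge -> no flip
Dir N: first cell '.' (not opp) -> no flip
Dir NE: opp run (3,1) capped by B -> flip
Dir W: edge -> no flip
Dir E: opp run (4,1), next='.' -> no flip
Dir SW: edge -> no flip
Dir S: first cell '.' (not opp) -> no flip
Dir SE: opp run (5,1), next=edge -> no flip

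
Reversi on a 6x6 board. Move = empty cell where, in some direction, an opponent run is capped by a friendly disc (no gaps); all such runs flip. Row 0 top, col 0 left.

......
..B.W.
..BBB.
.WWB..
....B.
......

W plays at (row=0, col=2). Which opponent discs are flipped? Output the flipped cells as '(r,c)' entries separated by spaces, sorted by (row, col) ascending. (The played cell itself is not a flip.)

Answer: (1,2) (2,2)

Derivation:
Dir NW: edge -> no flip
Dir N: edge -> no flip
Dir NE: edge -> no flip
Dir W: first cell '.' (not opp) -> no flip
Dir E: first cell '.' (not opp) -> no flip
Dir SW: first cell '.' (not opp) -> no flip
Dir S: opp run (1,2) (2,2) capped by W -> flip
Dir SE: first cell '.' (not opp) -> no flip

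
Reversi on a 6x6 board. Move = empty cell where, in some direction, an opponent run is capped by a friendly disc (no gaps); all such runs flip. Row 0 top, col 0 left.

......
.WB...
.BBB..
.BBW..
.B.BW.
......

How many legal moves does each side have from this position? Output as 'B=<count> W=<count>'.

Answer: B=6 W=5

Derivation:
-- B to move --
(0,0): flips 1 -> legal
(0,1): flips 1 -> legal
(0,2): no bracket -> illegal
(1,0): flips 1 -> legal
(2,0): no bracket -> illegal
(2,4): no bracket -> illegal
(3,4): flips 1 -> legal
(3,5): no bracket -> illegal
(4,2): no bracket -> illegal
(4,5): flips 1 -> legal
(5,3): no bracket -> illegal
(5,4): no bracket -> illegal
(5,5): flips 2 -> legal
B mobility = 6
-- W to move --
(0,1): no bracket -> illegal
(0,2): no bracket -> illegal
(0,3): no bracket -> illegal
(1,0): no bracket -> illegal
(1,3): flips 2 -> legal
(1,4): no bracket -> illegal
(2,0): no bracket -> illegal
(2,4): no bracket -> illegal
(3,0): flips 2 -> legal
(3,4): no bracket -> illegal
(4,0): no bracket -> illegal
(4,2): flips 1 -> legal
(5,0): no bracket -> illegal
(5,1): flips 3 -> legal
(5,2): no bracket -> illegal
(5,3): flips 1 -> legal
(5,4): no bracket -> illegal
W mobility = 5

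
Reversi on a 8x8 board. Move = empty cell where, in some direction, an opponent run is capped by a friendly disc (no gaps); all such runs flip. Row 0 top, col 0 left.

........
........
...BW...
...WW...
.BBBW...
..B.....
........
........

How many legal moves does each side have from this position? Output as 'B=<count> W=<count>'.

-- B to move --
(1,3): no bracket -> illegal
(1,4): no bracket -> illegal
(1,5): flips 2 -> legal
(2,2): no bracket -> illegal
(2,5): flips 2 -> legal
(3,2): no bracket -> illegal
(3,5): no bracket -> illegal
(4,5): flips 2 -> legal
(5,3): no bracket -> illegal
(5,4): no bracket -> illegal
(5,5): no bracket -> illegal
B mobility = 3
-- W to move --
(1,2): flips 1 -> legal
(1,3): flips 1 -> legal
(1,4): no bracket -> illegal
(2,2): flips 1 -> legal
(3,0): no bracket -> illegal
(3,1): no bracket -> illegal
(3,2): no bracket -> illegal
(4,0): flips 3 -> legal
(5,0): no bracket -> illegal
(5,1): flips 1 -> legal
(5,3): flips 1 -> legal
(5,4): no bracket -> illegal
(6,1): flips 2 -> legal
(6,2): no bracket -> illegal
(6,3): no bracket -> illegal
W mobility = 7

Answer: B=3 W=7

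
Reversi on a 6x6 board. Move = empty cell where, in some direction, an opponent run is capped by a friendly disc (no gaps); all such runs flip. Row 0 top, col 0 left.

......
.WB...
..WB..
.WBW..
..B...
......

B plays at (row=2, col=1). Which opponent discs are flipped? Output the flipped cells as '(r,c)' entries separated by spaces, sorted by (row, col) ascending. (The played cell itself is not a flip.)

Answer: (2,2)

Derivation:
Dir NW: first cell '.' (not opp) -> no flip
Dir N: opp run (1,1), next='.' -> no flip
Dir NE: first cell 'B' (not opp) -> no flip
Dir W: first cell '.' (not opp) -> no flip
Dir E: opp run (2,2) capped by B -> flip
Dir SW: first cell '.' (not opp) -> no flip
Dir S: opp run (3,1), next='.' -> no flip
Dir SE: first cell 'B' (not opp) -> no flip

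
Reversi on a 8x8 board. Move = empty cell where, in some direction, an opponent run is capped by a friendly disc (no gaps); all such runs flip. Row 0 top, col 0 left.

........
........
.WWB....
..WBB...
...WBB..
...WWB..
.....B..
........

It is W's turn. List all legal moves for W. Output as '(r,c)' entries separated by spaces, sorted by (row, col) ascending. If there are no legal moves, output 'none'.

(1,2): no bracket -> illegal
(1,3): flips 2 -> legal
(1,4): flips 1 -> legal
(2,4): flips 3 -> legal
(2,5): flips 1 -> legal
(3,5): flips 3 -> legal
(3,6): flips 1 -> legal
(4,2): no bracket -> illegal
(4,6): flips 2 -> legal
(5,6): flips 1 -> legal
(6,4): no bracket -> illegal
(6,6): flips 3 -> legal
(7,4): no bracket -> illegal
(7,5): no bracket -> illegal
(7,6): flips 1 -> legal

Answer: (1,3) (1,4) (2,4) (2,5) (3,5) (3,6) (4,6) (5,6) (6,6) (7,6)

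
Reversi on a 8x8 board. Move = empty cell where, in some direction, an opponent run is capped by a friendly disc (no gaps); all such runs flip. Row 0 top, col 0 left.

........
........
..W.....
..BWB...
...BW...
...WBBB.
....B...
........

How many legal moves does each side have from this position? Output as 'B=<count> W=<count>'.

Answer: B=7 W=8

Derivation:
-- B to move --
(1,1): flips 3 -> legal
(1,2): flips 1 -> legal
(1,3): no bracket -> illegal
(2,1): no bracket -> illegal
(2,3): flips 1 -> legal
(2,4): no bracket -> illegal
(3,1): no bracket -> illegal
(3,5): no bracket -> illegal
(4,2): flips 1 -> legal
(4,5): flips 1 -> legal
(5,2): flips 1 -> legal
(6,2): no bracket -> illegal
(6,3): flips 1 -> legal
B mobility = 7
-- W to move --
(2,1): no bracket -> illegal
(2,3): no bracket -> illegal
(2,4): flips 1 -> legal
(2,5): no bracket -> illegal
(3,1): flips 1 -> legal
(3,5): flips 1 -> legal
(4,1): no bracket -> illegal
(4,2): flips 2 -> legal
(4,5): no bracket -> illegal
(4,6): no bracket -> illegal
(4,7): no bracket -> illegal
(5,2): no bracket -> illegal
(5,7): flips 3 -> legal
(6,3): no bracket -> illegal
(6,5): no bracket -> illegal
(6,6): flips 1 -> legal
(6,7): no bracket -> illegal
(7,3): no bracket -> illegal
(7,4): flips 2 -> legal
(7,5): flips 1 -> legal
W mobility = 8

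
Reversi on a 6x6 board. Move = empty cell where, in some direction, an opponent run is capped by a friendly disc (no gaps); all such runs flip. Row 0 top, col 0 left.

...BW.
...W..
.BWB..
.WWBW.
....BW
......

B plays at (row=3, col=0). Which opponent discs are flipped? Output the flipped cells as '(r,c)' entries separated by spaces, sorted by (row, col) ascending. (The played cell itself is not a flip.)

Dir NW: edge -> no flip
Dir N: first cell '.' (not opp) -> no flip
Dir NE: first cell 'B' (not opp) -> no flip
Dir W: edge -> no flip
Dir E: opp run (3,1) (3,2) capped by B -> flip
Dir SW: edge -> no flip
Dir S: first cell '.' (not opp) -> no flip
Dir SE: first cell '.' (not opp) -> no flip

Answer: (3,1) (3,2)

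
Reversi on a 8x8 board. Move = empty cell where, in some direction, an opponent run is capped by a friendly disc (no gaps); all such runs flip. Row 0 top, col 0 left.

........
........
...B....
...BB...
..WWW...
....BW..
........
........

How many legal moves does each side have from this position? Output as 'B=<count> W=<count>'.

-- B to move --
(3,1): no bracket -> illegal
(3,2): flips 1 -> legal
(3,5): no bracket -> illegal
(4,1): no bracket -> illegal
(4,5): no bracket -> illegal
(4,6): no bracket -> illegal
(5,1): flips 1 -> legal
(5,2): flips 1 -> legal
(5,3): flips 1 -> legal
(5,6): flips 1 -> legal
(6,4): no bracket -> illegal
(6,5): no bracket -> illegal
(6,6): flips 2 -> legal
B mobility = 6
-- W to move --
(1,2): no bracket -> illegal
(1,3): flips 2 -> legal
(1,4): no bracket -> illegal
(2,2): flips 1 -> legal
(2,4): flips 2 -> legal
(2,5): flips 1 -> legal
(3,2): no bracket -> illegal
(3,5): no bracket -> illegal
(4,5): no bracket -> illegal
(5,3): flips 1 -> legal
(6,3): no bracket -> illegal
(6,4): flips 1 -> legal
(6,5): flips 1 -> legal
W mobility = 7

Answer: B=6 W=7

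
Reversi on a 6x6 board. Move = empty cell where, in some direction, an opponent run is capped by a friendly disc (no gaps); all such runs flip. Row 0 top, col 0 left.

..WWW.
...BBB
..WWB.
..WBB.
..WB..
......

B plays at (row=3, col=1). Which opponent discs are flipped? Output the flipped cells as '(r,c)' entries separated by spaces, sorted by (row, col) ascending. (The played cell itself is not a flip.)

Answer: (2,2) (3,2)

Derivation:
Dir NW: first cell '.' (not opp) -> no flip
Dir N: first cell '.' (not opp) -> no flip
Dir NE: opp run (2,2) capped by B -> flip
Dir W: first cell '.' (not opp) -> no flip
Dir E: opp run (3,2) capped by B -> flip
Dir SW: first cell '.' (not opp) -> no flip
Dir S: first cell '.' (not opp) -> no flip
Dir SE: opp run (4,2), next='.' -> no flip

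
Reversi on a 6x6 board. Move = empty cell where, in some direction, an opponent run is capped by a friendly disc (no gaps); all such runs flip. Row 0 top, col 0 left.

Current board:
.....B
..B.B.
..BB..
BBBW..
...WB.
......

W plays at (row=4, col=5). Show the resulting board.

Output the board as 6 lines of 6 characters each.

Place W at (4,5); scan 8 dirs for brackets.
Dir NW: first cell '.' (not opp) -> no flip
Dir N: first cell '.' (not opp) -> no flip
Dir NE: edge -> no flip
Dir W: opp run (4,4) capped by W -> flip
Dir E: edge -> no flip
Dir SW: first cell '.' (not opp) -> no flip
Dir S: first cell '.' (not opp) -> no flip
Dir SE: edge -> no flip
All flips: (4,4)

Answer: .....B
..B.B.
..BB..
BBBW..
...WWW
......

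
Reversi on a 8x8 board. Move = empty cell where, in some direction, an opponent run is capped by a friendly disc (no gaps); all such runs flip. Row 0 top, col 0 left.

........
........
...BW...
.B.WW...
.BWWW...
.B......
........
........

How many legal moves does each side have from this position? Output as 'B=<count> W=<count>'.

-- B to move --
(1,3): no bracket -> illegal
(1,4): no bracket -> illegal
(1,5): flips 3 -> legal
(2,2): no bracket -> illegal
(2,5): flips 1 -> legal
(3,2): no bracket -> illegal
(3,5): no bracket -> illegal
(4,5): flips 4 -> legal
(5,2): no bracket -> illegal
(5,3): flips 3 -> legal
(5,4): no bracket -> illegal
(5,5): no bracket -> illegal
B mobility = 4
-- W to move --
(1,2): flips 1 -> legal
(1,3): flips 1 -> legal
(1,4): no bracket -> illegal
(2,0): flips 1 -> legal
(2,1): no bracket -> illegal
(2,2): flips 1 -> legal
(3,0): no bracket -> illegal
(3,2): no bracket -> illegal
(4,0): flips 1 -> legal
(5,0): no bracket -> illegal
(5,2): no bracket -> illegal
(6,0): flips 1 -> legal
(6,1): no bracket -> illegal
(6,2): no bracket -> illegal
W mobility = 6

Answer: B=4 W=6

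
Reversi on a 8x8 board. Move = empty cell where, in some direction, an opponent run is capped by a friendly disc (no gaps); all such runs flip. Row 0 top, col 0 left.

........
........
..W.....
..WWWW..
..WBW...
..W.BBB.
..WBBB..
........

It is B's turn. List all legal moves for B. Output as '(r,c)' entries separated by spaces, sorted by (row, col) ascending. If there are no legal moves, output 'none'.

Answer: (1,1) (2,1) (2,3) (2,4) (2,5) (4,1) (4,5) (6,1)

Derivation:
(1,1): flips 3 -> legal
(1,2): no bracket -> illegal
(1,3): no bracket -> illegal
(2,1): flips 1 -> legal
(2,3): flips 1 -> legal
(2,4): flips 2 -> legal
(2,5): flips 1 -> legal
(2,6): no bracket -> illegal
(3,1): no bracket -> illegal
(3,6): no bracket -> illegal
(4,1): flips 2 -> legal
(4,5): flips 1 -> legal
(4,6): no bracket -> illegal
(5,1): no bracket -> illegal
(5,3): no bracket -> illegal
(6,1): flips 2 -> legal
(7,1): no bracket -> illegal
(7,2): no bracket -> illegal
(7,3): no bracket -> illegal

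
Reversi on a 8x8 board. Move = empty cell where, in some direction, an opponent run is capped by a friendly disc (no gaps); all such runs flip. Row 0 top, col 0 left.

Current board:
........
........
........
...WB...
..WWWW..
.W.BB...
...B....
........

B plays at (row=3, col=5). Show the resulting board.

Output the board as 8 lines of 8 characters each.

Place B at (3,5); scan 8 dirs for brackets.
Dir NW: first cell '.' (not opp) -> no flip
Dir N: first cell '.' (not opp) -> no flip
Dir NE: first cell '.' (not opp) -> no flip
Dir W: first cell 'B' (not opp) -> no flip
Dir E: first cell '.' (not opp) -> no flip
Dir SW: opp run (4,4) capped by B -> flip
Dir S: opp run (4,5), next='.' -> no flip
Dir SE: first cell '.' (not opp) -> no flip
All flips: (4,4)

Answer: ........
........
........
...WBB..
..WWBW..
.W.BB...
...B....
........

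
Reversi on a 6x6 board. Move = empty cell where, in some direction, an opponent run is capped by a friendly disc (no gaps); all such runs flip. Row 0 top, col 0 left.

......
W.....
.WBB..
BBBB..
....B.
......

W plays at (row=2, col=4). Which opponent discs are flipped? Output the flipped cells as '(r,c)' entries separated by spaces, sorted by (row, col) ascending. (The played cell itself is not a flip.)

Answer: (2,2) (2,3)

Derivation:
Dir NW: first cell '.' (not opp) -> no flip
Dir N: first cell '.' (not opp) -> no flip
Dir NE: first cell '.' (not opp) -> no flip
Dir W: opp run (2,3) (2,2) capped by W -> flip
Dir E: first cell '.' (not opp) -> no flip
Dir SW: opp run (3,3), next='.' -> no flip
Dir S: first cell '.' (not opp) -> no flip
Dir SE: first cell '.' (not opp) -> no flip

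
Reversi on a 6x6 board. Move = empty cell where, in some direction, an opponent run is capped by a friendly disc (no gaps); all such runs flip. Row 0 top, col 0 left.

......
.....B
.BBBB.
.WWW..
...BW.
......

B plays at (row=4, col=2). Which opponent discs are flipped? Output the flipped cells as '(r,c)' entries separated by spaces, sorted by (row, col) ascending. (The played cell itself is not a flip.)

Dir NW: opp run (3,1), next='.' -> no flip
Dir N: opp run (3,2) capped by B -> flip
Dir NE: opp run (3,3) capped by B -> flip
Dir W: first cell '.' (not opp) -> no flip
Dir E: first cell 'B' (not opp) -> no flip
Dir SW: first cell '.' (not opp) -> no flip
Dir S: first cell '.' (not opp) -> no flip
Dir SE: first cell '.' (not opp) -> no flip

Answer: (3,2) (3,3)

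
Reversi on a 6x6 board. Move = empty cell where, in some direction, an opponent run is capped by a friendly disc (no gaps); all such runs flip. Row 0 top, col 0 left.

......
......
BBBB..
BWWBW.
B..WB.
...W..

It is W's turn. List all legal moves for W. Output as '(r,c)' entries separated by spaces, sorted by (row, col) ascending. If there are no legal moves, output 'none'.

Answer: (1,0) (1,1) (1,2) (1,3) (1,4) (3,5) (4,5) (5,4)

Derivation:
(1,0): flips 1 -> legal
(1,1): flips 1 -> legal
(1,2): flips 2 -> legal
(1,3): flips 3 -> legal
(1,4): flips 1 -> legal
(2,4): no bracket -> illegal
(3,5): flips 1 -> legal
(4,1): no bracket -> illegal
(4,2): no bracket -> illegal
(4,5): flips 1 -> legal
(5,0): no bracket -> illegal
(5,1): no bracket -> illegal
(5,4): flips 1 -> legal
(5,5): no bracket -> illegal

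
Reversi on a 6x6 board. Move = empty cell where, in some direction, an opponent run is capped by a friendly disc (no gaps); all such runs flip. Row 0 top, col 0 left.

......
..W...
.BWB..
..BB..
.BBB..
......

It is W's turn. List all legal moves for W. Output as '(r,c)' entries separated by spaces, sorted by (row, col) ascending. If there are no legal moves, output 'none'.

Answer: (2,0) (2,4) (3,0) (3,4) (4,4) (5,2)

Derivation:
(1,0): no bracket -> illegal
(1,1): no bracket -> illegal
(1,3): no bracket -> illegal
(1,4): no bracket -> illegal
(2,0): flips 1 -> legal
(2,4): flips 1 -> legal
(3,0): flips 1 -> legal
(3,1): no bracket -> illegal
(3,4): flips 1 -> legal
(4,0): no bracket -> illegal
(4,4): flips 1 -> legal
(5,0): no bracket -> illegal
(5,1): no bracket -> illegal
(5,2): flips 2 -> legal
(5,3): no bracket -> illegal
(5,4): no bracket -> illegal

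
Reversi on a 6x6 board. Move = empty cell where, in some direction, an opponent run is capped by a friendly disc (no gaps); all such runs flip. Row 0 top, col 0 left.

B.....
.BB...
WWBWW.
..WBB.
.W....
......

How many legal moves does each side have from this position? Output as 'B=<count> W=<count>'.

Answer: B=7 W=8

Derivation:
-- B to move --
(1,0): no bracket -> illegal
(1,3): flips 1 -> legal
(1,4): flips 1 -> legal
(1,5): flips 1 -> legal
(2,5): flips 2 -> legal
(3,0): flips 1 -> legal
(3,1): flips 2 -> legal
(3,5): no bracket -> illegal
(4,0): no bracket -> illegal
(4,2): flips 1 -> legal
(4,3): no bracket -> illegal
(5,0): no bracket -> illegal
(5,1): no bracket -> illegal
(5,2): no bracket -> illegal
B mobility = 7
-- W to move --
(0,1): flips 2 -> legal
(0,2): flips 3 -> legal
(0,3): flips 1 -> legal
(1,0): no bracket -> illegal
(1,3): no bracket -> illegal
(2,5): no bracket -> illegal
(3,1): no bracket -> illegal
(3,5): flips 2 -> legal
(4,2): flips 1 -> legal
(4,3): flips 1 -> legal
(4,4): flips 1 -> legal
(4,5): flips 1 -> legal
W mobility = 8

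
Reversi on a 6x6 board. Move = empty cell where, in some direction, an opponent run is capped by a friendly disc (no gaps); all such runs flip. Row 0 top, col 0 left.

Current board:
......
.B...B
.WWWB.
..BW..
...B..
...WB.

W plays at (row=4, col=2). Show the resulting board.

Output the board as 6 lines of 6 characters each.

Answer: ......
.B...B
.WWWB.
..WW..
..WB..
...WB.

Derivation:
Place W at (4,2); scan 8 dirs for brackets.
Dir NW: first cell '.' (not opp) -> no flip
Dir N: opp run (3,2) capped by W -> flip
Dir NE: first cell 'W' (not opp) -> no flip
Dir W: first cell '.' (not opp) -> no flip
Dir E: opp run (4,3), next='.' -> no flip
Dir SW: first cell '.' (not opp) -> no flip
Dir S: first cell '.' (not opp) -> no flip
Dir SE: first cell 'W' (not opp) -> no flip
All flips: (3,2)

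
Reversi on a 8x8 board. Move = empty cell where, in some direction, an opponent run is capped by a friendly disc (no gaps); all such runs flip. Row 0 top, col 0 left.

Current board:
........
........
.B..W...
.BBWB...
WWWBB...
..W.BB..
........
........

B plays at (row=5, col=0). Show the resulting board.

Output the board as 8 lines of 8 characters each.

Place B at (5,0); scan 8 dirs for brackets.
Dir NW: edge -> no flip
Dir N: opp run (4,0), next='.' -> no flip
Dir NE: opp run (4,1) capped by B -> flip
Dir W: edge -> no flip
Dir E: first cell '.' (not opp) -> no flip
Dir SW: edge -> no flip
Dir S: first cell '.' (not opp) -> no flip
Dir SE: first cell '.' (not opp) -> no flip
All flips: (4,1)

Answer: ........
........
.B..W...
.BBWB...
WBWBB...
B.W.BB..
........
........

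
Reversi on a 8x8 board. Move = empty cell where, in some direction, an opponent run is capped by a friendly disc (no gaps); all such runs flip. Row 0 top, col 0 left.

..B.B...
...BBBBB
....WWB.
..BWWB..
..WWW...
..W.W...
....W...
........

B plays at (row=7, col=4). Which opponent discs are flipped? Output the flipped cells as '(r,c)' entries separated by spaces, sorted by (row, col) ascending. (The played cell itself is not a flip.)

Dir NW: first cell '.' (not opp) -> no flip
Dir N: opp run (6,4) (5,4) (4,4) (3,4) (2,4) capped by B -> flip
Dir NE: first cell '.' (not opp) -> no flip
Dir W: first cell '.' (not opp) -> no flip
Dir E: first cell '.' (not opp) -> no flip
Dir SW: edge -> no flip
Dir S: edge -> no flip
Dir SE: edge -> no flip

Answer: (2,4) (3,4) (4,4) (5,4) (6,4)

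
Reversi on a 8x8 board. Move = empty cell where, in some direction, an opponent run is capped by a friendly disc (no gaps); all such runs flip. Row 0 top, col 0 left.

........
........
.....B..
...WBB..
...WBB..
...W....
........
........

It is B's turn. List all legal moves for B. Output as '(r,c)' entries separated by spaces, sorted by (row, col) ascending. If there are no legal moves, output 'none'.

(2,2): flips 1 -> legal
(2,3): no bracket -> illegal
(2,4): no bracket -> illegal
(3,2): flips 1 -> legal
(4,2): flips 1 -> legal
(5,2): flips 1 -> legal
(5,4): no bracket -> illegal
(6,2): flips 1 -> legal
(6,3): no bracket -> illegal
(6,4): no bracket -> illegal

Answer: (2,2) (3,2) (4,2) (5,2) (6,2)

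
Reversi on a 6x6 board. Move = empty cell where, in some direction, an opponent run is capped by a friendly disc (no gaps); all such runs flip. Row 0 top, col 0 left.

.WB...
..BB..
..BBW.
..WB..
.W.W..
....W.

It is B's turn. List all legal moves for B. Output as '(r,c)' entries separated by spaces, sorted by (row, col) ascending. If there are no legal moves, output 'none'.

(0,0): flips 1 -> legal
(1,0): no bracket -> illegal
(1,1): no bracket -> illegal
(1,4): no bracket -> illegal
(1,5): flips 1 -> legal
(2,1): no bracket -> illegal
(2,5): flips 1 -> legal
(3,0): no bracket -> illegal
(3,1): flips 1 -> legal
(3,4): no bracket -> illegal
(3,5): flips 1 -> legal
(4,0): no bracket -> illegal
(4,2): flips 1 -> legal
(4,4): no bracket -> illegal
(4,5): no bracket -> illegal
(5,0): flips 2 -> legal
(5,1): no bracket -> illegal
(5,2): no bracket -> illegal
(5,3): flips 1 -> legal
(5,5): no bracket -> illegal

Answer: (0,0) (1,5) (2,5) (3,1) (3,5) (4,2) (5,0) (5,3)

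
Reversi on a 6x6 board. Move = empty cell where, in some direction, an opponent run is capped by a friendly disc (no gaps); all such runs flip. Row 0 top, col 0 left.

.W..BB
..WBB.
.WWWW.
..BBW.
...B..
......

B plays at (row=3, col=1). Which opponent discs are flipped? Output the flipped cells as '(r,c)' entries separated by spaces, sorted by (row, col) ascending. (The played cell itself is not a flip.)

Dir NW: first cell '.' (not opp) -> no flip
Dir N: opp run (2,1), next='.' -> no flip
Dir NE: opp run (2,2) capped by B -> flip
Dir W: first cell '.' (not opp) -> no flip
Dir E: first cell 'B' (not opp) -> no flip
Dir SW: first cell '.' (not opp) -> no flip
Dir S: first cell '.' (not opp) -> no flip
Dir SE: first cell '.' (not opp) -> no flip

Answer: (2,2)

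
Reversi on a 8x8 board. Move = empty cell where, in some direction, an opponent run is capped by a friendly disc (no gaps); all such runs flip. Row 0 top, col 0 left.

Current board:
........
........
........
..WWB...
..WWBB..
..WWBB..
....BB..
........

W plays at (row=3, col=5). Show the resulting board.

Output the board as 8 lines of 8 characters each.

Answer: ........
........
........
..WWWW..
..WWWB..
..WWBB..
....BB..
........

Derivation:
Place W at (3,5); scan 8 dirs for brackets.
Dir NW: first cell '.' (not opp) -> no flip
Dir N: first cell '.' (not opp) -> no flip
Dir NE: first cell '.' (not opp) -> no flip
Dir W: opp run (3,4) capped by W -> flip
Dir E: first cell '.' (not opp) -> no flip
Dir SW: opp run (4,4) capped by W -> flip
Dir S: opp run (4,5) (5,5) (6,5), next='.' -> no flip
Dir SE: first cell '.' (not opp) -> no flip
All flips: (3,4) (4,4)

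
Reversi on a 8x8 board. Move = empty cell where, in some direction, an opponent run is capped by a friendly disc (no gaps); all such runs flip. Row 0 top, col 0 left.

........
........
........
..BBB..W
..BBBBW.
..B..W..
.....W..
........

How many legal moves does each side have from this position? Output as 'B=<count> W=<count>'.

Answer: B=3 W=3

Derivation:
-- B to move --
(2,6): no bracket -> illegal
(2,7): no bracket -> illegal
(3,5): no bracket -> illegal
(3,6): no bracket -> illegal
(4,7): flips 1 -> legal
(5,4): no bracket -> illegal
(5,6): no bracket -> illegal
(5,7): no bracket -> illegal
(6,4): no bracket -> illegal
(6,6): flips 1 -> legal
(7,4): no bracket -> illegal
(7,5): flips 2 -> legal
(7,6): no bracket -> illegal
B mobility = 3
-- W to move --
(2,1): no bracket -> illegal
(2,2): flips 2 -> legal
(2,3): no bracket -> illegal
(2,4): no bracket -> illegal
(2,5): no bracket -> illegal
(3,1): no bracket -> illegal
(3,5): flips 1 -> legal
(3,6): no bracket -> illegal
(4,1): flips 4 -> legal
(5,1): no bracket -> illegal
(5,3): no bracket -> illegal
(5,4): no bracket -> illegal
(5,6): no bracket -> illegal
(6,1): no bracket -> illegal
(6,2): no bracket -> illegal
(6,3): no bracket -> illegal
W mobility = 3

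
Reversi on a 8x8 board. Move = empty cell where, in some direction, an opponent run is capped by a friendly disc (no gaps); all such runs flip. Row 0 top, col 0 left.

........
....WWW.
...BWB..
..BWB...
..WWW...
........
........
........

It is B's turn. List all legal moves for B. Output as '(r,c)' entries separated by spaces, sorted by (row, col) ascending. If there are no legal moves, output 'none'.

(0,3): flips 1 -> legal
(0,4): flips 2 -> legal
(0,5): flips 2 -> legal
(0,6): no bracket -> illegal
(0,7): flips 1 -> legal
(1,3): no bracket -> illegal
(1,7): no bracket -> illegal
(2,2): no bracket -> illegal
(2,6): no bracket -> illegal
(2,7): no bracket -> illegal
(3,1): no bracket -> illegal
(3,5): no bracket -> illegal
(4,1): no bracket -> illegal
(4,5): no bracket -> illegal
(5,1): no bracket -> illegal
(5,2): flips 2 -> legal
(5,3): flips 2 -> legal
(5,4): flips 2 -> legal
(5,5): no bracket -> illegal

Answer: (0,3) (0,4) (0,5) (0,7) (5,2) (5,3) (5,4)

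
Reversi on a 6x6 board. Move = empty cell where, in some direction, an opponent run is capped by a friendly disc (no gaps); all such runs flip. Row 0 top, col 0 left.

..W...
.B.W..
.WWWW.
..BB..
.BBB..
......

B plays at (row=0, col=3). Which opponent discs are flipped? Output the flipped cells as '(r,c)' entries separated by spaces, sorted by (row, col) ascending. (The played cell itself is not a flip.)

Answer: (1,3) (2,3)

Derivation:
Dir NW: edge -> no flip
Dir N: edge -> no flip
Dir NE: edge -> no flip
Dir W: opp run (0,2), next='.' -> no flip
Dir E: first cell '.' (not opp) -> no flip
Dir SW: first cell '.' (not opp) -> no flip
Dir S: opp run (1,3) (2,3) capped by B -> flip
Dir SE: first cell '.' (not opp) -> no flip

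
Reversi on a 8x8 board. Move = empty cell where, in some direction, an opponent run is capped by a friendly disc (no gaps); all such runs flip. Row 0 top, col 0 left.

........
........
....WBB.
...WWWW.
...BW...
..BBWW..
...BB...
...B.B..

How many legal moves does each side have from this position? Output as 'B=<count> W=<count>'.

-- B to move --
(1,3): no bracket -> illegal
(1,4): flips 4 -> legal
(1,5): no bracket -> illegal
(2,2): no bracket -> illegal
(2,3): flips 2 -> legal
(2,7): no bracket -> illegal
(3,2): no bracket -> illegal
(3,7): no bracket -> illegal
(4,2): no bracket -> illegal
(4,5): flips 3 -> legal
(4,6): flips 2 -> legal
(4,7): flips 1 -> legal
(5,6): flips 2 -> legal
(6,5): flips 1 -> legal
(6,6): no bracket -> illegal
B mobility = 7
-- W to move --
(1,4): flips 1 -> legal
(1,5): flips 1 -> legal
(1,6): flips 2 -> legal
(1,7): flips 1 -> legal
(2,7): flips 2 -> legal
(3,2): flips 1 -> legal
(3,7): no bracket -> illegal
(4,1): no bracket -> illegal
(4,2): flips 1 -> legal
(5,1): flips 2 -> legal
(6,1): flips 2 -> legal
(6,2): flips 1 -> legal
(6,5): no bracket -> illegal
(6,6): no bracket -> illegal
(7,2): flips 1 -> legal
(7,4): flips 1 -> legal
(7,6): no bracket -> illegal
W mobility = 12

Answer: B=7 W=12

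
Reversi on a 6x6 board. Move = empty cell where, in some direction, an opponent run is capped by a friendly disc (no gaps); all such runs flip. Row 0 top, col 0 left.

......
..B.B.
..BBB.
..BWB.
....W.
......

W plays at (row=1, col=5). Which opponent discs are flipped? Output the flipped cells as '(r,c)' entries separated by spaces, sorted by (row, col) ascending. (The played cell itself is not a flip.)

Dir NW: first cell '.' (not opp) -> no flip
Dir N: first cell '.' (not opp) -> no flip
Dir NE: edge -> no flip
Dir W: opp run (1,4), next='.' -> no flip
Dir E: edge -> no flip
Dir SW: opp run (2,4) capped by W -> flip
Dir S: first cell '.' (not opp) -> no flip
Dir SE: edge -> no flip

Answer: (2,4)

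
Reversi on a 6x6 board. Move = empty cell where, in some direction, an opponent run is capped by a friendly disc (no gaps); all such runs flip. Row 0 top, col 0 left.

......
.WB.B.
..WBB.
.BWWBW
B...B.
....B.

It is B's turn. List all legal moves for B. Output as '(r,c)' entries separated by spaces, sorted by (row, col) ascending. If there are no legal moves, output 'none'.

(0,0): flips 3 -> legal
(0,1): no bracket -> illegal
(0,2): no bracket -> illegal
(1,0): flips 1 -> legal
(1,3): flips 1 -> legal
(2,0): no bracket -> illegal
(2,1): flips 1 -> legal
(2,5): no bracket -> illegal
(4,1): flips 1 -> legal
(4,2): flips 3 -> legal
(4,3): flips 1 -> legal
(4,5): no bracket -> illegal

Answer: (0,0) (1,0) (1,3) (2,1) (4,1) (4,2) (4,3)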